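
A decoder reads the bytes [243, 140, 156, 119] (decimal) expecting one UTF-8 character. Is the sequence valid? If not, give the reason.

Leading byte 0xF3 = 11110011 → 4-byte form.
Byte 4 is 0x77 = 01110111, which is not 10xxxxxx — expected a continuation byte.

invalid (non-continuation byte where continuation expected)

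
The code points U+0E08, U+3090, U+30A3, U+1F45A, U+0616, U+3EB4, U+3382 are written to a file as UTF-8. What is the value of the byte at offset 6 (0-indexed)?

U+0E08 → 3-byte form E0 B8 88 at offsets 0–2.
U+3090 → 3-byte form E3 82 90 at offsets 3–5.
U+30A3 → 3-byte form E3 82 A3 at offsets 6–8.
Offset 6 falls in char 3's range; it's byte 1 of E3 82 A3 = 0xE3.

0xE3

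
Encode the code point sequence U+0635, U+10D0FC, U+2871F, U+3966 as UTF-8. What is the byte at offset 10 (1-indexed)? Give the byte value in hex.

1-indexed offset 10 is 0-indexed offset 9.
U+0635 → 2-byte form D8 B5 at offsets 0–1.
U+10D0FC → 4-byte form F4 8D 83 BC at offsets 2–5.
U+2871F → 4-byte form F0 A8 9C 9F at offsets 6–9.
Offset 9 falls in char 3's range; it's byte 4 of F0 A8 9C 9F = 0x9F.

0x9F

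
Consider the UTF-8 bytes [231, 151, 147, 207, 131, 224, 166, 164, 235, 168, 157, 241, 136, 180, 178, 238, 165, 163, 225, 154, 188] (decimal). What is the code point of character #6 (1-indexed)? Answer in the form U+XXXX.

U+E963

Offset 0: leading byte 0xE7 = 11100111 → 3-byte char #1 = E7 97 93.
Offset 3: leading byte 0xCF = 11001111 → 2-byte char #2 = CF 83.
Offset 5: leading byte 0xE0 = 11100000 → 3-byte char #3 = E0 A6 A4.
Offset 8: leading byte 0xEB = 11101011 → 3-byte char #4 = EB A8 9D.
Offset 11: leading byte 0xF1 = 11110001 → 4-byte char #5 = F1 88 B4 B2.
Offset 15: leading byte 0xEE = 11101110 → 3-byte char #6 = EE A5 A3.
Leading byte 0xEE = 11101110 matches 1110xxxx → 3-byte sequence.
Byte 1: 0xEE = 11101110, payload 1110 (4 bits).
Byte 2: 0xA5 = 10100101 (10xxxxxx ✓), payload 100101.
Byte 3: 0xA3 = 10100011 (10xxxxxx ✓), payload 100011.
Concatenate: 1110100101100011 = 0xE963 (16 bits → U+E963).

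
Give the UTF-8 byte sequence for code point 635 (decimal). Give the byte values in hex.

C9 BB

U+027B = 0x27B = 635 decimal. In range U+0080–U+07FF → 2-byte form: 110xxxxx 10xxxxxx.
Binary (11 bits): 01001111011.
Split 5+6: 01001 | 111011.
Byte 1: 11001001 = 0xC9.
Byte 2: 10111011 = 0xBB.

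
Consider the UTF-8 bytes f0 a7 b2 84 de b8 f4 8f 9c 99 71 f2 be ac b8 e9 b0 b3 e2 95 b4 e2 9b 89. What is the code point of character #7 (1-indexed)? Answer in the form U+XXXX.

Offset 0: leading byte 0xF0 = 11110000 → 4-byte char #1 = F0 A7 B2 84.
Offset 4: leading byte 0xDE = 11011110 → 2-byte char #2 = DE B8.
Offset 6: leading byte 0xF4 = 11110100 → 4-byte char #3 = F4 8F 9C 99.
Offset 10: leading byte 0x71 = 01110001 → 1-byte char #4 = 71.
Offset 11: leading byte 0xF2 = 11110010 → 4-byte char #5 = F2 BE AC B8.
Offset 15: leading byte 0xE9 = 11101001 → 3-byte char #6 = E9 B0 B3.
Offset 18: leading byte 0xE2 = 11100010 → 3-byte char #7 = E2 95 B4.
Leading byte 0xE2 = 11100010 matches 1110xxxx → 3-byte sequence.
Byte 1: 0xE2 = 11100010, payload 0010 (4 bits).
Byte 2: 0x95 = 10010101 (10xxxxxx ✓), payload 010101.
Byte 3: 0xB4 = 10110100 (10xxxxxx ✓), payload 110100.
Concatenate: 0010010101110100 = 0x2574 (16 bits → U+2574).

U+2574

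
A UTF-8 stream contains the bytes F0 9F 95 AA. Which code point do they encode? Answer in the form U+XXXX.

Leading byte 0xF0 = 11110000 matches 11110xxx → 4-byte sequence.
Byte 1: 0xF0 = 11110000, payload 000 (3 bits).
Byte 2: 0x9F = 10011111 (10xxxxxx ✓), payload 011111.
Byte 3: 0x95 = 10010101 (10xxxxxx ✓), payload 010101.
Byte 4: 0xAA = 10101010 (10xxxxxx ✓), payload 101010.
Concatenate: 000011111010101101010 = 0x1F56A (21 bits → U+1F56A).

U+1F56A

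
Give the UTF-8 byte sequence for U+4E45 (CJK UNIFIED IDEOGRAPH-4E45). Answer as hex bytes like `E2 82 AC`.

U+4E45 = 0x4E45 = 20037 decimal. In range U+0800–U+FFFF → 3-byte form: 1110xxxx 10xxxxxx 10xxxxxx.
Binary (16 bits): 0100111001000101.
Split 4+6+6: 0100 | 111001 | 000101.
Byte 1: 11100100 = 0xE4.
Byte 2: 10111001 = 0xB9.
Byte 3: 10000101 = 0x85.

E4 B9 85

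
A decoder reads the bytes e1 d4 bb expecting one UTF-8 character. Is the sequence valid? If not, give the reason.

Leading byte 0xE1 = 11100001 → 3-byte form.
Byte 2 is 0xD4 = 11010100, which is not 10xxxxxx — expected a continuation byte.

invalid (non-continuation byte where continuation expected)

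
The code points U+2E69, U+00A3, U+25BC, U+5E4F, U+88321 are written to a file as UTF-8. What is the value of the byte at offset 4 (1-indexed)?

1-indexed offset 4 is 0-indexed offset 3.
U+2E69 → 3-byte form E2 B9 A9 at offsets 0–2.
U+00A3 → 2-byte form C2 A3 at offsets 3–4.
Offset 3 falls in char 2's range; it's byte 1 of C2 A3 = 0xC2.

0xC2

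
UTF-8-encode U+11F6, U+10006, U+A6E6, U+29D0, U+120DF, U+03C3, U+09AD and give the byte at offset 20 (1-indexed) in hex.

0xE0

1-indexed offset 20 is 0-indexed offset 19.
U+11F6 → 3-byte form E1 87 B6 at offsets 0–2.
U+10006 → 4-byte form F0 90 80 86 at offsets 3–6.
U+A6E6 → 3-byte form EA 9B A6 at offsets 7–9.
U+29D0 → 3-byte form E2 A7 90 at offsets 10–12.
U+120DF → 4-byte form F0 92 83 9F at offsets 13–16.
U+03C3 → 2-byte form CF 83 at offsets 17–18.
U+09AD → 3-byte form E0 A6 AD at offsets 19–21.
Offset 19 falls in char 7's range; it's byte 1 of E0 A6 AD = 0xE0.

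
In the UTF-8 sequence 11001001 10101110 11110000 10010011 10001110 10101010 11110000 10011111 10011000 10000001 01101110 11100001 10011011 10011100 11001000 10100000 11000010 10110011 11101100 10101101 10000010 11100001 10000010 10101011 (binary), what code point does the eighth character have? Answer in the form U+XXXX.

Offset 0: leading byte 0xC9 = 11001001 → 2-byte char #1 = C9 AE.
Offset 2: leading byte 0xF0 = 11110000 → 4-byte char #2 = F0 93 8E AA.
Offset 6: leading byte 0xF0 = 11110000 → 4-byte char #3 = F0 9F 98 81.
Offset 10: leading byte 0x6E = 01101110 → 1-byte char #4 = 6E.
Offset 11: leading byte 0xE1 = 11100001 → 3-byte char #5 = E1 9B 9C.
Offset 14: leading byte 0xC8 = 11001000 → 2-byte char #6 = C8 A0.
Offset 16: leading byte 0xC2 = 11000010 → 2-byte char #7 = C2 B3.
Offset 18: leading byte 0xEC = 11101100 → 3-byte char #8 = EC AD 82.
Leading byte 0xEC = 11101100 matches 1110xxxx → 3-byte sequence.
Byte 1: 0xEC = 11101100, payload 1100 (4 bits).
Byte 2: 0xAD = 10101101 (10xxxxxx ✓), payload 101101.
Byte 3: 0x82 = 10000010 (10xxxxxx ✓), payload 000010.
Concatenate: 1100101101000010 = 0xCB42 (16 bits → U+CB42).

U+CB42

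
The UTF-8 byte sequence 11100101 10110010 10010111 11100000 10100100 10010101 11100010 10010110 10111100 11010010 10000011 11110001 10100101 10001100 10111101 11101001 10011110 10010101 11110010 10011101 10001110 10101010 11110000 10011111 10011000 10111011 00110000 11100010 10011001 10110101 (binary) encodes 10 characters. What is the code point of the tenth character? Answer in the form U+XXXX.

Offset 0: leading byte 0xE5 = 11100101 → 3-byte char #1 = E5 B2 97.
Offset 3: leading byte 0xE0 = 11100000 → 3-byte char #2 = E0 A4 95.
Offset 6: leading byte 0xE2 = 11100010 → 3-byte char #3 = E2 96 BC.
Offset 9: leading byte 0xD2 = 11010010 → 2-byte char #4 = D2 83.
Offset 11: leading byte 0xF1 = 11110001 → 4-byte char #5 = F1 A5 8C BD.
Offset 15: leading byte 0xE9 = 11101001 → 3-byte char #6 = E9 9E 95.
Offset 18: leading byte 0xF2 = 11110010 → 4-byte char #7 = F2 9D 8E AA.
Offset 22: leading byte 0xF0 = 11110000 → 4-byte char #8 = F0 9F 98 BB.
Offset 26: leading byte 0x30 = 00110000 → 1-byte char #9 = 30.
Offset 27: leading byte 0xE2 = 11100010 → 3-byte char #10 = E2 99 B5.
Leading byte 0xE2 = 11100010 matches 1110xxxx → 3-byte sequence.
Byte 1: 0xE2 = 11100010, payload 0010 (4 bits).
Byte 2: 0x99 = 10011001 (10xxxxxx ✓), payload 011001.
Byte 3: 0xB5 = 10110101 (10xxxxxx ✓), payload 110101.
Concatenate: 0010011001110101 = 0x2675 (16 bits → U+2675).

U+2675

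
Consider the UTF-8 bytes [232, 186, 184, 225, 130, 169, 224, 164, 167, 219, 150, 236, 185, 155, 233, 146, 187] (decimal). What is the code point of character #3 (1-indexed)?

U+0927

Offset 0: leading byte 0xE8 = 11101000 → 3-byte char #1 = E8 BA B8.
Offset 3: leading byte 0xE1 = 11100001 → 3-byte char #2 = E1 82 A9.
Offset 6: leading byte 0xE0 = 11100000 → 3-byte char #3 = E0 A4 A7.
Leading byte 0xE0 = 11100000 matches 1110xxxx → 3-byte sequence.
Byte 1: 0xE0 = 11100000, payload 0000 (4 bits).
Byte 2: 0xA4 = 10100100 (10xxxxxx ✓), payload 100100.
Byte 3: 0xA7 = 10100111 (10xxxxxx ✓), payload 100111.
Concatenate: 0000100100100111 = 0x927 (16 bits → U+0927).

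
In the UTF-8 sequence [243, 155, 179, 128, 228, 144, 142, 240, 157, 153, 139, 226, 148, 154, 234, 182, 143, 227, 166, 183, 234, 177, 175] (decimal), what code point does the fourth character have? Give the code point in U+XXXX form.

Offset 0: leading byte 0xF3 = 11110011 → 4-byte char #1 = F3 9B B3 80.
Offset 4: leading byte 0xE4 = 11100100 → 3-byte char #2 = E4 90 8E.
Offset 7: leading byte 0xF0 = 11110000 → 4-byte char #3 = F0 9D 99 8B.
Offset 11: leading byte 0xE2 = 11100010 → 3-byte char #4 = E2 94 9A.
Leading byte 0xE2 = 11100010 matches 1110xxxx → 3-byte sequence.
Byte 1: 0xE2 = 11100010, payload 0010 (4 bits).
Byte 2: 0x94 = 10010100 (10xxxxxx ✓), payload 010100.
Byte 3: 0x9A = 10011010 (10xxxxxx ✓), payload 011010.
Concatenate: 0010010100011010 = 0x251A (16 bits → U+251A).

U+251A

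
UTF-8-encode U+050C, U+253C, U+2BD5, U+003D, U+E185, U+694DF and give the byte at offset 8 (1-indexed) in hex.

1-indexed offset 8 is 0-indexed offset 7.
U+050C → 2-byte form D4 8C at offsets 0–1.
U+253C → 3-byte form E2 94 BC at offsets 2–4.
U+2BD5 → 3-byte form E2 AF 95 at offsets 5–7.
Offset 7 falls in char 3's range; it's byte 3 of E2 AF 95 = 0x95.

0x95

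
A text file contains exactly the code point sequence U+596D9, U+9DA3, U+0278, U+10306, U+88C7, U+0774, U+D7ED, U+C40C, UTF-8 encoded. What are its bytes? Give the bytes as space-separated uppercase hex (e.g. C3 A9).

F1 99 9B 99 E9 B6 A3 C9 B8 F0 90 8C 86 E8 A3 87 DD B4 ED 9F AD EC 90 8C

U+596D9: 4-byte form → F1 99 9B 99.
U+9DA3: 3-byte form → E9 B6 A3.
U+0278: 2-byte form → C9 B8.
U+10306: 4-byte form → F0 90 8C 86.
U+88C7: 3-byte form → E8 A3 87.
U+0774: 2-byte form → DD B4.
U+D7ED: 3-byte form → ED 9F AD.
U+C40C: 3-byte form → EC 90 8C.
Concatenated (24 bytes): F1 99 9B 99 E9 B6 A3 C9 B8 F0 90 8C 86 E8 A3 87 DD B4 ED 9F AD EC 90 8C.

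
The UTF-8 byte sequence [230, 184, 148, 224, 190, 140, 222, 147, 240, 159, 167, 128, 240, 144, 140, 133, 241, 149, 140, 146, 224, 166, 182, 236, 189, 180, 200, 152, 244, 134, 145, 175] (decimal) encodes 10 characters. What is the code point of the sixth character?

Offset 0: leading byte 0xE6 = 11100110 → 3-byte char #1 = E6 B8 94.
Offset 3: leading byte 0xE0 = 11100000 → 3-byte char #2 = E0 BE 8C.
Offset 6: leading byte 0xDE = 11011110 → 2-byte char #3 = DE 93.
Offset 8: leading byte 0xF0 = 11110000 → 4-byte char #4 = F0 9F A7 80.
Offset 12: leading byte 0xF0 = 11110000 → 4-byte char #5 = F0 90 8C 85.
Offset 16: leading byte 0xF1 = 11110001 → 4-byte char #6 = F1 95 8C 92.
Leading byte 0xF1 = 11110001 matches 11110xxx → 4-byte sequence.
Byte 1: 0xF1 = 11110001, payload 001 (3 bits).
Byte 2: 0x95 = 10010101 (10xxxxxx ✓), payload 010101.
Byte 3: 0x8C = 10001100 (10xxxxxx ✓), payload 001100.
Byte 4: 0x92 = 10010010 (10xxxxxx ✓), payload 010010.
Concatenate: 001010101001100010010 = 0x55312 (21 bits → U+55312).

U+55312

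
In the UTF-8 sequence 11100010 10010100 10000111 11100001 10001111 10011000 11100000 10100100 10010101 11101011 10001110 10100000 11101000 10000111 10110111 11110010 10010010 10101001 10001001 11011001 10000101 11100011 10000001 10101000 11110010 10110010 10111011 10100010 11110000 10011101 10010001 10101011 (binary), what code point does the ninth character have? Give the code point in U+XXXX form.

Offset 0: leading byte 0xE2 = 11100010 → 3-byte char #1 = E2 94 87.
Offset 3: leading byte 0xE1 = 11100001 → 3-byte char #2 = E1 8F 98.
Offset 6: leading byte 0xE0 = 11100000 → 3-byte char #3 = E0 A4 95.
Offset 9: leading byte 0xEB = 11101011 → 3-byte char #4 = EB 8E A0.
Offset 12: leading byte 0xE8 = 11101000 → 3-byte char #5 = E8 87 B7.
Offset 15: leading byte 0xF2 = 11110010 → 4-byte char #6 = F2 92 A9 89.
Offset 19: leading byte 0xD9 = 11011001 → 2-byte char #7 = D9 85.
Offset 21: leading byte 0xE3 = 11100011 → 3-byte char #8 = E3 81 A8.
Offset 24: leading byte 0xF2 = 11110010 → 4-byte char #9 = F2 B2 BB A2.
Leading byte 0xF2 = 11110010 matches 11110xxx → 4-byte sequence.
Byte 1: 0xF2 = 11110010, payload 010 (3 bits).
Byte 2: 0xB2 = 10110010 (10xxxxxx ✓), payload 110010.
Byte 3: 0xBB = 10111011 (10xxxxxx ✓), payload 111011.
Byte 4: 0xA2 = 10100010 (10xxxxxx ✓), payload 100010.
Concatenate: 010110010111011100010 = 0xB2EE2 (21 bits → U+B2EE2).

U+B2EE2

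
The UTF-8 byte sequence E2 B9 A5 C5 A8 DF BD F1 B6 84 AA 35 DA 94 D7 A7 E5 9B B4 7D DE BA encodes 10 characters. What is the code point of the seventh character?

U+05E7

Offset 0: leading byte 0xE2 = 11100010 → 3-byte char #1 = E2 B9 A5.
Offset 3: leading byte 0xC5 = 11000101 → 2-byte char #2 = C5 A8.
Offset 5: leading byte 0xDF = 11011111 → 2-byte char #3 = DF BD.
Offset 7: leading byte 0xF1 = 11110001 → 4-byte char #4 = F1 B6 84 AA.
Offset 11: leading byte 0x35 = 00110101 → 1-byte char #5 = 35.
Offset 12: leading byte 0xDA = 11011010 → 2-byte char #6 = DA 94.
Offset 14: leading byte 0xD7 = 11010111 → 2-byte char #7 = D7 A7.
Leading byte 0xD7 = 11010111 matches 110xxxxx → 2-byte sequence.
Byte 1: 0xD7 = 11010111, payload 10111 (5 bits).
Byte 2: 0xA7 = 10100111 (10xxxxxx ✓), payload 100111.
Concatenate: 10111100111 = 0x5E7 (11 bits → U+05E7).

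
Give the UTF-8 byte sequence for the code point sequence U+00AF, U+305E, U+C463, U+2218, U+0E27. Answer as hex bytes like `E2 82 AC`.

U+00AF: 2-byte form → C2 AF.
U+305E: 3-byte form → E3 81 9E.
U+C463: 3-byte form → EC 91 A3.
U+2218: 3-byte form → E2 88 98.
U+0E27: 3-byte form → E0 B8 A7.
Concatenated (14 bytes): C2 AF E3 81 9E EC 91 A3 E2 88 98 E0 B8 A7.

C2 AF E3 81 9E EC 91 A3 E2 88 98 E0 B8 A7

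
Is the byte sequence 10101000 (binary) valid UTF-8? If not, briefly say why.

Byte 0xA8 = 10101000 has the form 10xxxxxx — a continuation byte — but there is no preceding leading byte.

invalid (continuation byte with no leading byte)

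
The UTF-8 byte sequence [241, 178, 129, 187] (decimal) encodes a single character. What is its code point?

U+7207B

Leading byte 0xF1 = 11110001 matches 11110xxx → 4-byte sequence.
Byte 1: 0xF1 = 11110001, payload 001 (3 bits).
Byte 2: 0xB2 = 10110010 (10xxxxxx ✓), payload 110010.
Byte 3: 0x81 = 10000001 (10xxxxxx ✓), payload 000001.
Byte 4: 0xBB = 10111011 (10xxxxxx ✓), payload 111011.
Concatenate: 001110010000001111011 = 0x7207B (21 bits → U+7207B).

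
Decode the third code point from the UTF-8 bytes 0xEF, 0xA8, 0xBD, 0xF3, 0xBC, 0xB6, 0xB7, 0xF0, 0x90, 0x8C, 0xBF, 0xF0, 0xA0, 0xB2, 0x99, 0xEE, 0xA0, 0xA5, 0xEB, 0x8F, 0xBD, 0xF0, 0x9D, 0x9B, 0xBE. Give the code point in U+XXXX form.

Offset 0: leading byte 0xEF = 11101111 → 3-byte char #1 = EF A8 BD.
Offset 3: leading byte 0xF3 = 11110011 → 4-byte char #2 = F3 BC B6 B7.
Offset 7: leading byte 0xF0 = 11110000 → 4-byte char #3 = F0 90 8C BF.
Leading byte 0xF0 = 11110000 matches 11110xxx → 4-byte sequence.
Byte 1: 0xF0 = 11110000, payload 000 (3 bits).
Byte 2: 0x90 = 10010000 (10xxxxxx ✓), payload 010000.
Byte 3: 0x8C = 10001100 (10xxxxxx ✓), payload 001100.
Byte 4: 0xBF = 10111111 (10xxxxxx ✓), payload 111111.
Concatenate: 000010000001100111111 = 0x1033F (21 bits → U+1033F).

U+1033F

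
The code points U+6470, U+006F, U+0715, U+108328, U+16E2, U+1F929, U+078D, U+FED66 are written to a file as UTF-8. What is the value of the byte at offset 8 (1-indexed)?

1-indexed offset 8 is 0-indexed offset 7.
U+6470 → 3-byte form E6 91 B0 at offsets 0–2.
U+006F → 1-byte form 6F at offsets 3–3.
U+0715 → 2-byte form DC 95 at offsets 4–5.
U+108328 → 4-byte form F4 88 8C A8 at offsets 6–9.
Offset 7 falls in char 4's range; it's byte 2 of F4 88 8C A8 = 0x88.

0x88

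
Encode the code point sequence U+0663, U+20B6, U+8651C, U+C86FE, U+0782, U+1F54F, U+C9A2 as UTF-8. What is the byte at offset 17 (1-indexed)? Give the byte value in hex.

0x9F

1-indexed offset 17 is 0-indexed offset 16.
U+0663 → 2-byte form D9 A3 at offsets 0–1.
U+20B6 → 3-byte form E2 82 B6 at offsets 2–4.
U+8651C → 4-byte form F2 86 94 9C at offsets 5–8.
U+C86FE → 4-byte form F3 88 9B BE at offsets 9–12.
U+0782 → 2-byte form DE 82 at offsets 13–14.
U+1F54F → 4-byte form F0 9F 95 8F at offsets 15–18.
Offset 16 falls in char 6's range; it's byte 2 of F0 9F 95 8F = 0x9F.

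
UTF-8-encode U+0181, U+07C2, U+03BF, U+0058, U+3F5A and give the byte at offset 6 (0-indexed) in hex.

U+0181 → 2-byte form C6 81 at offsets 0–1.
U+07C2 → 2-byte form DF 82 at offsets 2–3.
U+03BF → 2-byte form CE BF at offsets 4–5.
U+0058 → 1-byte form 58 at offsets 6–6.
Offset 6 falls in char 4's range; it's byte 1 of 58 = 0x58.

0x58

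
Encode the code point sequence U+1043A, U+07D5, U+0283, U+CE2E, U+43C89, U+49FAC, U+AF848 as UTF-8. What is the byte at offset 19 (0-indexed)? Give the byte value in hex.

0xF2

U+1043A → 4-byte form F0 90 90 BA at offsets 0–3.
U+07D5 → 2-byte form DF 95 at offsets 4–5.
U+0283 → 2-byte form CA 83 at offsets 6–7.
U+CE2E → 3-byte form EC B8 AE at offsets 8–10.
U+43C89 → 4-byte form F1 83 B2 89 at offsets 11–14.
U+49FAC → 4-byte form F1 89 BE AC at offsets 15–18.
U+AF848 → 4-byte form F2 AF A1 88 at offsets 19–22.
Offset 19 falls in char 7's range; it's byte 1 of F2 AF A1 88 = 0xF2.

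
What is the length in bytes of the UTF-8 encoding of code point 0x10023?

U+10023 = 0x10023. UTF-8 uses 1 byte below 0x80, 2 below 0x800, 3 below 0x10000, 4 up to 0x10FFFF. 0x10023 is in U+10000–U+10FFFF → 4 bytes.

4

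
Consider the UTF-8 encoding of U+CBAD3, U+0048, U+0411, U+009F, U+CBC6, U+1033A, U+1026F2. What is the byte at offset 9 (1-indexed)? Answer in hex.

0x9F

1-indexed offset 9 is 0-indexed offset 8.
U+CBAD3 → 4-byte form F3 8B AB 93 at offsets 0–3.
U+0048 → 1-byte form 48 at offsets 4–4.
U+0411 → 2-byte form D0 91 at offsets 5–6.
U+009F → 2-byte form C2 9F at offsets 7–8.
Offset 8 falls in char 4's range; it's byte 2 of C2 9F = 0x9F.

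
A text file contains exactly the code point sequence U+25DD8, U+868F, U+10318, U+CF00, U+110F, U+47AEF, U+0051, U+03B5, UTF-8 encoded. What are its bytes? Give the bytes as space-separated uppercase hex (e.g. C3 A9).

U+25DD8: 4-byte form → F0 A5 B7 98.
U+868F: 3-byte form → E8 9A 8F.
U+10318: 4-byte form → F0 90 8C 98.
U+CF00: 3-byte form → EC BC 80.
U+110F: 3-byte form → E1 84 8F.
U+47AEF: 4-byte form → F1 87 AB AF.
U+0051: 1-byte form → 51.
U+03B5: 2-byte form → CE B5.
Concatenated (24 bytes): F0 A5 B7 98 E8 9A 8F F0 90 8C 98 EC BC 80 E1 84 8F F1 87 AB AF 51 CE B5.

F0 A5 B7 98 E8 9A 8F F0 90 8C 98 EC BC 80 E1 84 8F F1 87 AB AF 51 CE B5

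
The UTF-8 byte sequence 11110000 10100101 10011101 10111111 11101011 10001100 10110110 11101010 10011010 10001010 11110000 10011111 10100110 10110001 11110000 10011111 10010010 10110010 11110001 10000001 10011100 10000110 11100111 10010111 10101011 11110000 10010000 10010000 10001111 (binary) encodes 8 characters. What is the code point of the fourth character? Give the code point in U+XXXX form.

Offset 0: leading byte 0xF0 = 11110000 → 4-byte char #1 = F0 A5 9D BF.
Offset 4: leading byte 0xEB = 11101011 → 3-byte char #2 = EB 8C B6.
Offset 7: leading byte 0xEA = 11101010 → 3-byte char #3 = EA 9A 8A.
Offset 10: leading byte 0xF0 = 11110000 → 4-byte char #4 = F0 9F A6 B1.
Leading byte 0xF0 = 11110000 matches 11110xxx → 4-byte sequence.
Byte 1: 0xF0 = 11110000, payload 000 (3 bits).
Byte 2: 0x9F = 10011111 (10xxxxxx ✓), payload 011111.
Byte 3: 0xA6 = 10100110 (10xxxxxx ✓), payload 100110.
Byte 4: 0xB1 = 10110001 (10xxxxxx ✓), payload 110001.
Concatenate: 000011111100110110001 = 0x1F9B1 (21 bits → U+1F9B1).

U+1F9B1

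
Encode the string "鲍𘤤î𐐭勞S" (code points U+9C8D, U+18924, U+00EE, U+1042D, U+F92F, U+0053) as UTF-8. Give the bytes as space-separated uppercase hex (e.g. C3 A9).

E9 B2 8D F0 98 A4 A4 C3 AE F0 90 90 AD EF A4 AF 53

U+9C8D: 3-byte form → E9 B2 8D.
U+18924: 4-byte form → F0 98 A4 A4.
U+00EE: 2-byte form → C3 AE.
U+1042D: 4-byte form → F0 90 90 AD.
U+F92F: 3-byte form → EF A4 AF.
U+0053: 1-byte form → 53.
Concatenated (17 bytes): E9 B2 8D F0 98 A4 A4 C3 AE F0 90 90 AD EF A4 AF 53.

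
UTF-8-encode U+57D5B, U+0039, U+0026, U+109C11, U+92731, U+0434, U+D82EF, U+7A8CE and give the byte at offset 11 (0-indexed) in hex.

U+57D5B → 4-byte form F1 97 B5 9B at offsets 0–3.
U+0039 → 1-byte form 39 at offsets 4–4.
U+0026 → 1-byte form 26 at offsets 5–5.
U+109C11 → 4-byte form F4 89 B0 91 at offsets 6–9.
U+92731 → 4-byte form F2 92 9C B1 at offsets 10–13.
Offset 11 falls in char 5's range; it's byte 2 of F2 92 9C B1 = 0x92.

0x92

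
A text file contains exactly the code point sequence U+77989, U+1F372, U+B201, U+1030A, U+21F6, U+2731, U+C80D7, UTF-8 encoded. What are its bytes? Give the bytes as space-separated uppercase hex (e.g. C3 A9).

F1 B7 A6 89 F0 9F 8D B2 EB 88 81 F0 90 8C 8A E2 87 B6 E2 9C B1 F3 88 83 97

U+77989: 4-byte form → F1 B7 A6 89.
U+1F372: 4-byte form → F0 9F 8D B2.
U+B201: 3-byte form → EB 88 81.
U+1030A: 4-byte form → F0 90 8C 8A.
U+21F6: 3-byte form → E2 87 B6.
U+2731: 3-byte form → E2 9C B1.
U+C80D7: 4-byte form → F3 88 83 97.
Concatenated (25 bytes): F1 B7 A6 89 F0 9F 8D B2 EB 88 81 F0 90 8C 8A E2 87 B6 E2 9C B1 F3 88 83 97.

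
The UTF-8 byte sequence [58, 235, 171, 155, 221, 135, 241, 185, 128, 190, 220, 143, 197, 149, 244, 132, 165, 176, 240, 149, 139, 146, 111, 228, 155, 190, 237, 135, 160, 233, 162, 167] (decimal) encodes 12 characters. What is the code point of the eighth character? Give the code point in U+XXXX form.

Offset 0: leading byte 0x3A = 00111010 → 1-byte char #1 = 3A.
Offset 1: leading byte 0xEB = 11101011 → 3-byte char #2 = EB AB 9B.
Offset 4: leading byte 0xDD = 11011101 → 2-byte char #3 = DD 87.
Offset 6: leading byte 0xF1 = 11110001 → 4-byte char #4 = F1 B9 80 BE.
Offset 10: leading byte 0xDC = 11011100 → 2-byte char #5 = DC 8F.
Offset 12: leading byte 0xC5 = 11000101 → 2-byte char #6 = C5 95.
Offset 14: leading byte 0xF4 = 11110100 → 4-byte char #7 = F4 84 A5 B0.
Offset 18: leading byte 0xF0 = 11110000 → 4-byte char #8 = F0 95 8B 92.
Leading byte 0xF0 = 11110000 matches 11110xxx → 4-byte sequence.
Byte 1: 0xF0 = 11110000, payload 000 (3 bits).
Byte 2: 0x95 = 10010101 (10xxxxxx ✓), payload 010101.
Byte 3: 0x8B = 10001011 (10xxxxxx ✓), payload 001011.
Byte 4: 0x92 = 10010010 (10xxxxxx ✓), payload 010010.
Concatenate: 000010101001011010010 = 0x152D2 (21 bits → U+152D2).

U+152D2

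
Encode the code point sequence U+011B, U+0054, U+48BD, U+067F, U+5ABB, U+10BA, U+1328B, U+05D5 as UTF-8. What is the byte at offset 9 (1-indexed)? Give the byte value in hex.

1-indexed offset 9 is 0-indexed offset 8.
U+011B → 2-byte form C4 9B at offsets 0–1.
U+0054 → 1-byte form 54 at offsets 2–2.
U+48BD → 3-byte form E4 A2 BD at offsets 3–5.
U+067F → 2-byte form D9 BF at offsets 6–7.
U+5ABB → 3-byte form E5 AA BB at offsets 8–10.
Offset 8 falls in char 5's range; it's byte 1 of E5 AA BB = 0xE5.

0xE5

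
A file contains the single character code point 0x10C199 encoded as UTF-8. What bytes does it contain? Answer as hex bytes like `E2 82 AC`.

U+10C199 = 0x10C199 = 1098137 decimal. In range U+10000–U+10FFFF → 4-byte form: 11110xxx 10xxxxxx 10xxxxxx 10xxxxxx.
Binary (21 bits): 100001100000110011001.
Split 3+6+6+6: 100 | 001100 | 000110 | 011001.
Byte 1: 11110100 = 0xF4.
Byte 2: 10001100 = 0x8C.
Byte 3: 10000110 = 0x86.
Byte 4: 10011001 = 0x99.

F4 8C 86 99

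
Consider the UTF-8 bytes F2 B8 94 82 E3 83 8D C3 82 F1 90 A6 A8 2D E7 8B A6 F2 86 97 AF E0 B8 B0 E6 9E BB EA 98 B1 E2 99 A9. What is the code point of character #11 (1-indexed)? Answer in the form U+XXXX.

Offset 0: leading byte 0xF2 = 11110010 → 4-byte char #1 = F2 B8 94 82.
Offset 4: leading byte 0xE3 = 11100011 → 3-byte char #2 = E3 83 8D.
Offset 7: leading byte 0xC3 = 11000011 → 2-byte char #3 = C3 82.
Offset 9: leading byte 0xF1 = 11110001 → 4-byte char #4 = F1 90 A6 A8.
Offset 13: leading byte 0x2D = 00101101 → 1-byte char #5 = 2D.
Offset 14: leading byte 0xE7 = 11100111 → 3-byte char #6 = E7 8B A6.
Offset 17: leading byte 0xF2 = 11110010 → 4-byte char #7 = F2 86 97 AF.
Offset 21: leading byte 0xE0 = 11100000 → 3-byte char #8 = E0 B8 B0.
Offset 24: leading byte 0xE6 = 11100110 → 3-byte char #9 = E6 9E BB.
Offset 27: leading byte 0xEA = 11101010 → 3-byte char #10 = EA 98 B1.
Offset 30: leading byte 0xE2 = 11100010 → 3-byte char #11 = E2 99 A9.
Leading byte 0xE2 = 11100010 matches 1110xxxx → 3-byte sequence.
Byte 1: 0xE2 = 11100010, payload 0010 (4 bits).
Byte 2: 0x99 = 10011001 (10xxxxxx ✓), payload 011001.
Byte 3: 0xA9 = 10101001 (10xxxxxx ✓), payload 101001.
Concatenate: 0010011001101001 = 0x2669 (16 bits → U+2669).

U+2669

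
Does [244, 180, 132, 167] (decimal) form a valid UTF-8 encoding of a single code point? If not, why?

Leading byte 0xF4 = 11110100 → 4-byte form.
Payload = 0x134127, which exceeds U+10FFFF, the maximum Unicode code point. (Leading bytes F5–FF, or F4 followed by ≥ 0x90, are invalid.)

invalid (encodes a value above U+10FFFF)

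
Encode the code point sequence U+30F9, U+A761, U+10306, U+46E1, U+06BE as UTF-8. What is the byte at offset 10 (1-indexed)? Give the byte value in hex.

0x86

1-indexed offset 10 is 0-indexed offset 9.
U+30F9 → 3-byte form E3 83 B9 at offsets 0–2.
U+A761 → 3-byte form EA 9D A1 at offsets 3–5.
U+10306 → 4-byte form F0 90 8C 86 at offsets 6–9.
Offset 9 falls in char 3's range; it's byte 4 of F0 90 8C 86 = 0x86.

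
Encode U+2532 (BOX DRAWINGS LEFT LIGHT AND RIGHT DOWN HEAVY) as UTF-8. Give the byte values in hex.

E2 94 B2

U+2532 = 0x2532 = 9522 decimal. In range U+0800–U+FFFF → 3-byte form: 1110xxxx 10xxxxxx 10xxxxxx.
Binary (16 bits): 0010010100110010.
Split 4+6+6: 0010 | 010100 | 110010.
Byte 1: 11100010 = 0xE2.
Byte 2: 10010100 = 0x94.
Byte 3: 10110010 = 0xB2.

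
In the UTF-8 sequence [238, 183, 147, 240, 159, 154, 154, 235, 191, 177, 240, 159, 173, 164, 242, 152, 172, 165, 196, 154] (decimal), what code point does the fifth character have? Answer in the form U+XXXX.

Offset 0: leading byte 0xEE = 11101110 → 3-byte char #1 = EE B7 93.
Offset 3: leading byte 0xF0 = 11110000 → 4-byte char #2 = F0 9F 9A 9A.
Offset 7: leading byte 0xEB = 11101011 → 3-byte char #3 = EB BF B1.
Offset 10: leading byte 0xF0 = 11110000 → 4-byte char #4 = F0 9F AD A4.
Offset 14: leading byte 0xF2 = 11110010 → 4-byte char #5 = F2 98 AC A5.
Leading byte 0xF2 = 11110010 matches 11110xxx → 4-byte sequence.
Byte 1: 0xF2 = 11110010, payload 010 (3 bits).
Byte 2: 0x98 = 10011000 (10xxxxxx ✓), payload 011000.
Byte 3: 0xAC = 10101100 (10xxxxxx ✓), payload 101100.
Byte 4: 0xA5 = 10100101 (10xxxxxx ✓), payload 100101.
Concatenate: 010011000101100100101 = 0x98B25 (21 bits → U+98B25).

U+98B25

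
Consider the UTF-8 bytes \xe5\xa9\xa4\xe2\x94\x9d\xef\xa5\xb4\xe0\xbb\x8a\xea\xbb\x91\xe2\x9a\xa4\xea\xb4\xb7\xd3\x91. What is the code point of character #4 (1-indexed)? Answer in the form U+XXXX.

Offset 0: leading byte 0xE5 = 11100101 → 3-byte char #1 = E5 A9 A4.
Offset 3: leading byte 0xE2 = 11100010 → 3-byte char #2 = E2 94 9D.
Offset 6: leading byte 0xEF = 11101111 → 3-byte char #3 = EF A5 B4.
Offset 9: leading byte 0xE0 = 11100000 → 3-byte char #4 = E0 BB 8A.
Leading byte 0xE0 = 11100000 matches 1110xxxx → 3-byte sequence.
Byte 1: 0xE0 = 11100000, payload 0000 (4 bits).
Byte 2: 0xBB = 10111011 (10xxxxxx ✓), payload 111011.
Byte 3: 0x8A = 10001010 (10xxxxxx ✓), payload 001010.
Concatenate: 0000111011001010 = 0xECA (16 bits → U+0ECA).

U+0ECA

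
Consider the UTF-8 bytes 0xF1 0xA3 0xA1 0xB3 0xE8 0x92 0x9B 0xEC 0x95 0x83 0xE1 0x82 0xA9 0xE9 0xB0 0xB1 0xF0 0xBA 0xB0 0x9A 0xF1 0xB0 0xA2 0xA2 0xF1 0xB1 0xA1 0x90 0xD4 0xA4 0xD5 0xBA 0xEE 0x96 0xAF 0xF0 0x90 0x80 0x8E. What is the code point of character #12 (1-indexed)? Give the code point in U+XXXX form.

Offset 0: leading byte 0xF1 = 11110001 → 4-byte char #1 = F1 A3 A1 B3.
Offset 4: leading byte 0xE8 = 11101000 → 3-byte char #2 = E8 92 9B.
Offset 7: leading byte 0xEC = 11101100 → 3-byte char #3 = EC 95 83.
Offset 10: leading byte 0xE1 = 11100001 → 3-byte char #4 = E1 82 A9.
Offset 13: leading byte 0xE9 = 11101001 → 3-byte char #5 = E9 B0 B1.
Offset 16: leading byte 0xF0 = 11110000 → 4-byte char #6 = F0 BA B0 9A.
Offset 20: leading byte 0xF1 = 11110001 → 4-byte char #7 = F1 B0 A2 A2.
Offset 24: leading byte 0xF1 = 11110001 → 4-byte char #8 = F1 B1 A1 90.
Offset 28: leading byte 0xD4 = 11010100 → 2-byte char #9 = D4 A4.
Offset 30: leading byte 0xD5 = 11010101 → 2-byte char #10 = D5 BA.
Offset 32: leading byte 0xEE = 11101110 → 3-byte char #11 = EE 96 AF.
Offset 35: leading byte 0xF0 = 11110000 → 4-byte char #12 = F0 90 80 8E.
Leading byte 0xF0 = 11110000 matches 11110xxx → 4-byte sequence.
Byte 1: 0xF0 = 11110000, payload 000 (3 bits).
Byte 2: 0x90 = 10010000 (10xxxxxx ✓), payload 010000.
Byte 3: 0x80 = 10000000 (10xxxxxx ✓), payload 000000.
Byte 4: 0x8E = 10001110 (10xxxxxx ✓), payload 001110.
Concatenate: 000010000000000001110 = 0x1000E (21 bits → U+1000E).

U+1000E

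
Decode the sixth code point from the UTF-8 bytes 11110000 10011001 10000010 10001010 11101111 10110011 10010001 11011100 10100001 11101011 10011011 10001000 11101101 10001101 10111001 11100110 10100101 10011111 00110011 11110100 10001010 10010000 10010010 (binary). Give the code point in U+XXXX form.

Offset 0: leading byte 0xF0 = 11110000 → 4-byte char #1 = F0 99 82 8A.
Offset 4: leading byte 0xEF = 11101111 → 3-byte char #2 = EF B3 91.
Offset 7: leading byte 0xDC = 11011100 → 2-byte char #3 = DC A1.
Offset 9: leading byte 0xEB = 11101011 → 3-byte char #4 = EB 9B 88.
Offset 12: leading byte 0xED = 11101101 → 3-byte char #5 = ED 8D B9.
Offset 15: leading byte 0xE6 = 11100110 → 3-byte char #6 = E6 A5 9F.
Leading byte 0xE6 = 11100110 matches 1110xxxx → 3-byte sequence.
Byte 1: 0xE6 = 11100110, payload 0110 (4 bits).
Byte 2: 0xA5 = 10100101 (10xxxxxx ✓), payload 100101.
Byte 3: 0x9F = 10011111 (10xxxxxx ✓), payload 011111.
Concatenate: 0110100101011111 = 0x695F (16 bits → U+695F).

U+695F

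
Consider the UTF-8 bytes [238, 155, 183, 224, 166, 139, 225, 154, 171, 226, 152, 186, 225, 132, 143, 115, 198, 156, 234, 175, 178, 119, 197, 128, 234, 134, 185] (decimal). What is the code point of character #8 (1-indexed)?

U+ABF2

Offset 0: leading byte 0xEE = 11101110 → 3-byte char #1 = EE 9B B7.
Offset 3: leading byte 0xE0 = 11100000 → 3-byte char #2 = E0 A6 8B.
Offset 6: leading byte 0xE1 = 11100001 → 3-byte char #3 = E1 9A AB.
Offset 9: leading byte 0xE2 = 11100010 → 3-byte char #4 = E2 98 BA.
Offset 12: leading byte 0xE1 = 11100001 → 3-byte char #5 = E1 84 8F.
Offset 15: leading byte 0x73 = 01110011 → 1-byte char #6 = 73.
Offset 16: leading byte 0xC6 = 11000110 → 2-byte char #7 = C6 9C.
Offset 18: leading byte 0xEA = 11101010 → 3-byte char #8 = EA AF B2.
Leading byte 0xEA = 11101010 matches 1110xxxx → 3-byte sequence.
Byte 1: 0xEA = 11101010, payload 1010 (4 bits).
Byte 2: 0xAF = 10101111 (10xxxxxx ✓), payload 101111.
Byte 3: 0xB2 = 10110010 (10xxxxxx ✓), payload 110010.
Concatenate: 1010101111110010 = 0xABF2 (16 bits → U+ABF2).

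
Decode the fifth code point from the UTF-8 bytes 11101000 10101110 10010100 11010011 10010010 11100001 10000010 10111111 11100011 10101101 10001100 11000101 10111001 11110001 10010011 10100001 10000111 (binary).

Offset 0: leading byte 0xE8 = 11101000 → 3-byte char #1 = E8 AE 94.
Offset 3: leading byte 0xD3 = 11010011 → 2-byte char #2 = D3 92.
Offset 5: leading byte 0xE1 = 11100001 → 3-byte char #3 = E1 82 BF.
Offset 8: leading byte 0xE3 = 11100011 → 3-byte char #4 = E3 AD 8C.
Offset 11: leading byte 0xC5 = 11000101 → 2-byte char #5 = C5 B9.
Leading byte 0xC5 = 11000101 matches 110xxxxx → 2-byte sequence.
Byte 1: 0xC5 = 11000101, payload 00101 (5 bits).
Byte 2: 0xB9 = 10111001 (10xxxxxx ✓), payload 111001.
Concatenate: 00101111001 = 0x179 (11 bits → U+0179).

U+0179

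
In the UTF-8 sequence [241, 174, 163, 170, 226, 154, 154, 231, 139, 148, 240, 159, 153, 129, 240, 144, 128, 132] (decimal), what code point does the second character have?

U+269A

Offset 0: leading byte 0xF1 = 11110001 → 4-byte char #1 = F1 AE A3 AA.
Offset 4: leading byte 0xE2 = 11100010 → 3-byte char #2 = E2 9A 9A.
Leading byte 0xE2 = 11100010 matches 1110xxxx → 3-byte sequence.
Byte 1: 0xE2 = 11100010, payload 0010 (4 bits).
Byte 2: 0x9A = 10011010 (10xxxxxx ✓), payload 011010.
Byte 3: 0x9A = 10011010 (10xxxxxx ✓), payload 011010.
Concatenate: 0010011010011010 = 0x269A (16 bits → U+269A).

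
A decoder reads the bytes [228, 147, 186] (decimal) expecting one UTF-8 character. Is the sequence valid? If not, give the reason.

Leading byte 0xE4 = 11100100 → 3-byte form.
Continuation bytes 0x93=10010011, 0xBA=10111010 all match 10xxxxxx.
Decoded value 0x44FA is ≥ 0x800 (shortest form) and not a surrogate.

valid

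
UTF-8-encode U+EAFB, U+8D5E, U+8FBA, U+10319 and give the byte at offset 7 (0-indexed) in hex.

0xBE

U+EAFB → 3-byte form EE AB BB at offsets 0–2.
U+8D5E → 3-byte form E8 B5 9E at offsets 3–5.
U+8FBA → 3-byte form E8 BE BA at offsets 6–8.
Offset 7 falls in char 3's range; it's byte 2 of E8 BE BA = 0xBE.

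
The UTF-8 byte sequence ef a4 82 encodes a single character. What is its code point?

U+F902

Leading byte 0xEF = 11101111 matches 1110xxxx → 3-byte sequence.
Byte 1: 0xEF = 11101111, payload 1111 (4 bits).
Byte 2: 0xA4 = 10100100 (10xxxxxx ✓), payload 100100.
Byte 3: 0x82 = 10000010 (10xxxxxx ✓), payload 000010.
Concatenate: 1111100100000010 = 0xF902 (16 bits → U+F902).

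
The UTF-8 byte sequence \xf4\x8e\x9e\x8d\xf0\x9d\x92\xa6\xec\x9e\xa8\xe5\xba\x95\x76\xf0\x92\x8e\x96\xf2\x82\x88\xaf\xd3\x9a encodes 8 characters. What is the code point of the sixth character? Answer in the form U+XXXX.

U+12396

Offset 0: leading byte 0xF4 = 11110100 → 4-byte char #1 = F4 8E 9E 8D.
Offset 4: leading byte 0xF0 = 11110000 → 4-byte char #2 = F0 9D 92 A6.
Offset 8: leading byte 0xEC = 11101100 → 3-byte char #3 = EC 9E A8.
Offset 11: leading byte 0xE5 = 11100101 → 3-byte char #4 = E5 BA 95.
Offset 14: leading byte 0x76 = 01110110 → 1-byte char #5 = 76.
Offset 15: leading byte 0xF0 = 11110000 → 4-byte char #6 = F0 92 8E 96.
Leading byte 0xF0 = 11110000 matches 11110xxx → 4-byte sequence.
Byte 1: 0xF0 = 11110000, payload 000 (3 bits).
Byte 2: 0x92 = 10010010 (10xxxxxx ✓), payload 010010.
Byte 3: 0x8E = 10001110 (10xxxxxx ✓), payload 001110.
Byte 4: 0x96 = 10010110 (10xxxxxx ✓), payload 010110.
Concatenate: 000010010001110010110 = 0x12396 (21 bits → U+12396).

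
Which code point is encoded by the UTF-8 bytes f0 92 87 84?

Leading byte 0xF0 = 11110000 matches 11110xxx → 4-byte sequence.
Byte 1: 0xF0 = 11110000, payload 000 (3 bits).
Byte 2: 0x92 = 10010010 (10xxxxxx ✓), payload 010010.
Byte 3: 0x87 = 10000111 (10xxxxxx ✓), payload 000111.
Byte 4: 0x84 = 10000100 (10xxxxxx ✓), payload 000100.
Concatenate: 000010010000111000100 = 0x121C4 (21 bits → U+121C4).

U+121C4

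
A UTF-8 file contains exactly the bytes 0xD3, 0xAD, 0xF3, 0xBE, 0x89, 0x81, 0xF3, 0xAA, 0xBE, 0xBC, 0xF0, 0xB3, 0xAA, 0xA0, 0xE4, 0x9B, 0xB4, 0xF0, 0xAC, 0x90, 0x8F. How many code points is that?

6

Byte at offset 0: 0xD3 = 11010011 → 2-byte char (#1). Advance 2.
Byte at offset 2: 0xF3 = 11110011 → 4-byte char (#2). Advance 4.
Byte at offset 6: 0xF3 = 11110011 → 4-byte char (#3). Advance 4.
Byte at offset 10: 0xF0 = 11110000 → 4-byte char (#4). Advance 4.
Byte at offset 14: 0xE4 = 11100100 → 3-byte char (#5). Advance 3.
Byte at offset 17: 0xF0 = 11110000 → 4-byte char (#6). Advance 4.
Reached end at offset 21 after 6 code points.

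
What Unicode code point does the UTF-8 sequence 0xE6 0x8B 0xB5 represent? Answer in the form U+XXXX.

Leading byte 0xE6 = 11100110 matches 1110xxxx → 3-byte sequence.
Byte 1: 0xE6 = 11100110, payload 0110 (4 bits).
Byte 2: 0x8B = 10001011 (10xxxxxx ✓), payload 001011.
Byte 3: 0xB5 = 10110101 (10xxxxxx ✓), payload 110101.
Concatenate: 0110001011110101 = 0x62F5 (16 bits → U+62F5).

U+62F5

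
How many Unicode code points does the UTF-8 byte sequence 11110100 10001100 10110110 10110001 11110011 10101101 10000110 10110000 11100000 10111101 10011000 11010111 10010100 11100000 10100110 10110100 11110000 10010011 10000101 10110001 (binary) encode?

Byte at offset 0: 0xF4 = 11110100 → 4-byte char (#1). Advance 4.
Byte at offset 4: 0xF3 = 11110011 → 4-byte char (#2). Advance 4.
Byte at offset 8: 0xE0 = 11100000 → 3-byte char (#3). Advance 3.
Byte at offset 11: 0xD7 = 11010111 → 2-byte char (#4). Advance 2.
Byte at offset 13: 0xE0 = 11100000 → 3-byte char (#5). Advance 3.
Byte at offset 16: 0xF0 = 11110000 → 4-byte char (#6). Advance 4.
Reached end at offset 20 after 6 code points.

6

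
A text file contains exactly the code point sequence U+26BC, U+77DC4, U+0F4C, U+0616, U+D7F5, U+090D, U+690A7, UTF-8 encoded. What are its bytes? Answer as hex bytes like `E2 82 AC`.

E2 9A BC F1 B7 B7 84 E0 BD 8C D8 96 ED 9F B5 E0 A4 8D F1 A9 82 A7

U+26BC: 3-byte form → E2 9A BC.
U+77DC4: 4-byte form → F1 B7 B7 84.
U+0F4C: 3-byte form → E0 BD 8C.
U+0616: 2-byte form → D8 96.
U+D7F5: 3-byte form → ED 9F B5.
U+090D: 3-byte form → E0 A4 8D.
U+690A7: 4-byte form → F1 A9 82 A7.
Concatenated (22 bytes): E2 9A BC F1 B7 B7 84 E0 BD 8C D8 96 ED 9F B5 E0 A4 8D F1 A9 82 A7.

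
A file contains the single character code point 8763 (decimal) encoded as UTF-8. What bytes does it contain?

E2 88 BB

U+223B = 0x223B = 8763 decimal. In range U+0800–U+FFFF → 3-byte form: 1110xxxx 10xxxxxx 10xxxxxx.
Binary (16 bits): 0010001000111011.
Split 4+6+6: 0010 | 001000 | 111011.
Byte 1: 11100010 = 0xE2.
Byte 2: 10001000 = 0x88.
Byte 3: 10111011 = 0xBB.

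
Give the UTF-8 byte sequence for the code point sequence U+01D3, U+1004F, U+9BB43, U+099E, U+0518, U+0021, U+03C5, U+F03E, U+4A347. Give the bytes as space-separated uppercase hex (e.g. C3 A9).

U+01D3: 2-byte form → C7 93.
U+1004F: 4-byte form → F0 90 81 8F.
U+9BB43: 4-byte form → F2 9B AD 83.
U+099E: 3-byte form → E0 A6 9E.
U+0518: 2-byte form → D4 98.
U+0021: 1-byte form → 21.
U+03C5: 2-byte form → CF 85.
U+F03E: 3-byte form → EF 80 BE.
U+4A347: 4-byte form → F1 8A 8D 87.
Concatenated (25 bytes): C7 93 F0 90 81 8F F2 9B AD 83 E0 A6 9E D4 98 21 CF 85 EF 80 BE F1 8A 8D 87.

C7 93 F0 90 81 8F F2 9B AD 83 E0 A6 9E D4 98 21 CF 85 EF 80 BE F1 8A 8D 87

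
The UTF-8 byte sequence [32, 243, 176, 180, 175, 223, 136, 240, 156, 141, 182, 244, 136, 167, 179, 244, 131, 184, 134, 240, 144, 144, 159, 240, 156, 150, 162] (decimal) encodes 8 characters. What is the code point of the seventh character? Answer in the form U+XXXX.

U+1041F

Offset 0: leading byte 0x20 = 00100000 → 1-byte char #1 = 20.
Offset 1: leading byte 0xF3 = 11110011 → 4-byte char #2 = F3 B0 B4 AF.
Offset 5: leading byte 0xDF = 11011111 → 2-byte char #3 = DF 88.
Offset 7: leading byte 0xF0 = 11110000 → 4-byte char #4 = F0 9C 8D B6.
Offset 11: leading byte 0xF4 = 11110100 → 4-byte char #5 = F4 88 A7 B3.
Offset 15: leading byte 0xF4 = 11110100 → 4-byte char #6 = F4 83 B8 86.
Offset 19: leading byte 0xF0 = 11110000 → 4-byte char #7 = F0 90 90 9F.
Leading byte 0xF0 = 11110000 matches 11110xxx → 4-byte sequence.
Byte 1: 0xF0 = 11110000, payload 000 (3 bits).
Byte 2: 0x90 = 10010000 (10xxxxxx ✓), payload 010000.
Byte 3: 0x90 = 10010000 (10xxxxxx ✓), payload 010000.
Byte 4: 0x9F = 10011111 (10xxxxxx ✓), payload 011111.
Concatenate: 000010000010000011111 = 0x1041F (21 bits → U+1041F).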